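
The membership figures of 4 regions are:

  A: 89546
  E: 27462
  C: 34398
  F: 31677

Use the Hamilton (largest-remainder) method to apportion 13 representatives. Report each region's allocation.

A 6, E 2, C 3, F 2

Standard divisor: 183083 ÷ 13 ≈ 14083.308.
Standard quotas: A 6.3583, E 1.9500, C 2.4425, F 2.2493.
Lower quotas: A 6, E 1, C 2, F 2 (sum 11, leaving 2 seats).
Remainders in descending order: E 0.9500, C 0.4425, A 0.3583, F 0.2493.
Largest remainders: E, C receive the extra seats.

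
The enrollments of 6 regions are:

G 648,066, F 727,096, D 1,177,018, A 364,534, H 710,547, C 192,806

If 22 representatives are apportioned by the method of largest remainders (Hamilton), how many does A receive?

2

Total 3820067; standard divisor 3820067/22 ≈ 173639.409.
Standard quotas: G 3.7323, F 4.1874, D 6.7785, A 2.0994, H 4.0921, C 1.1104.
Lower quotas: G 3, F 4, D 6, A 2, H 4, C 1 (sum 20, leaving 2 seats).
Remainders in descending order: D 0.7785, G 0.7323, F 0.1874, C 0.1104, A 0.0994, H 0.0921.
The surplus seats go to D, G.
A receives 2.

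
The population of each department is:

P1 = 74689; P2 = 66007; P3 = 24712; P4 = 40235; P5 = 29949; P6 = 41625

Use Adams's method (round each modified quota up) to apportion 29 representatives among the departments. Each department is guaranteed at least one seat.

P1 8, P2 7, P3 3, P4 4, P5 3, P6 4

Standard divisor 277217/29 ≈ 9559.207; standard quotas: P1 7.813, P2 6.905, P3 2.585, P4 4.209, P5 3.133, P6 4.354.
Rounding up gives 8, 7, 3, 5, 4, 5 = 32 seats, so the divisor must be adjusted.
With modified divisor 10500: modified quotas P1 7.113, P2 6.286, P3 2.354, P4 3.832, P5 2.852, P6 3.964.
Rounding up: P1 8, P2 7, P3 3, P4 4, P5 3, P6 4 (total 29).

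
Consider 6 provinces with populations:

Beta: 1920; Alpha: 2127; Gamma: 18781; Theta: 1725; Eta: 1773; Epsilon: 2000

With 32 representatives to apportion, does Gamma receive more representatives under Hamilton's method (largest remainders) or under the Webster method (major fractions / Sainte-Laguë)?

Hamilton: Beta 2, Alpha 3, Gamma 21, Theta 2, Eta 2, Epsilon 2.
Webster: Beta 2, Alpha 2, Gamma 22, Theta 2, Eta 2, Epsilon 2.
Gamma gets 21 under Hamilton and 22 under Webster.

Webster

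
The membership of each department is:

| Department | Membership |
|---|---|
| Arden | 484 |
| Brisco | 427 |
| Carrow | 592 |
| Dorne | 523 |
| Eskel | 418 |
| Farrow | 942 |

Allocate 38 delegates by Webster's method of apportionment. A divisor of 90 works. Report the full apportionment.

Arden 5, Brisco 5, Carrow 7, Dorne 6, Eskel 5, Farrow 10

With modified divisor 90: modified quotas Arden 5.378, Brisco 4.744, Carrow 6.578, Dorne 5.811, Eskel 4.644, Farrow 10.467.
Rounding to the nearest integer: Arden 5, Brisco 5, Carrow 7, Dorne 6, Eskel 5, Farrow 10 (total 38).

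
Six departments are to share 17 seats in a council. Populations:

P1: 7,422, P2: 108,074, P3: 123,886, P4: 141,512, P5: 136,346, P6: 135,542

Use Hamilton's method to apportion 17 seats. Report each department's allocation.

P1 0; P2 3; P3 3; P4 4; P5 4; P6 3

Total 652782; standard divisor 652782/17 ≈ 38398.941.
Standard quotas: P1 0.1933, P2 2.8145, P3 3.2263, P4 3.6853, P5 3.5508, P6 3.5298.
Lower quotas: P1 0, P2 2, P3 3, P4 3, P5 3, P6 3 (sum 14, leaving 3 seats).
Remainders in descending order: P2 0.8145, P4 0.6853, P5 0.5508, P6 0.5298, P3 0.2263, P1 0.1933.
The surplus seats go to P2, P4, P5.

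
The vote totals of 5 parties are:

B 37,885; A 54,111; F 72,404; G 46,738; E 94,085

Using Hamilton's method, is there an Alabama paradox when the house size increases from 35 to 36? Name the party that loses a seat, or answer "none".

none

At 35 seats: B 4, A 6, F 8, G 6, E 11.
At 36 seats: B 4, A 6, F 9, G 6, E 11.
No party's allocation decreased.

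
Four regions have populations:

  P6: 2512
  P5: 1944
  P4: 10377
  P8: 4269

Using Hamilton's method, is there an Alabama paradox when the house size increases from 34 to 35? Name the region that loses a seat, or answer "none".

none

At 34 seats: P6 5, P5 3, P4 18, P8 8.
At 35 seats: P6 5, P5 3, P4 19, P8 8.
No region's allocation decreased.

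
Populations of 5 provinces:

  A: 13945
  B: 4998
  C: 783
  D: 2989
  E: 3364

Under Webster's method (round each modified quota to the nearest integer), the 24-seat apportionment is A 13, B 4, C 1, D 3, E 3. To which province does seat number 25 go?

B

Priority for the next seat is population ÷ (current seats + 0.5).
Priorities: A 1032.963, B 1110.667, C 522.000, D 854.000, E 961.143.
Highest priority: B.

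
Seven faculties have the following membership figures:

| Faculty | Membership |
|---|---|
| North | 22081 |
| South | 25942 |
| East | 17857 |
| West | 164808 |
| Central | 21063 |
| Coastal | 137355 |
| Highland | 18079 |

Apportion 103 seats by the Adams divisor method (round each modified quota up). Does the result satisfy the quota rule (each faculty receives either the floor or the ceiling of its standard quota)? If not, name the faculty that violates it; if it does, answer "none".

West

Standard quotas: North 5.586, South 6.562, East 4.517, West 41.689, Central 5.328, Coastal 34.745, Highland 4.573.
Adams allocation: North 6, South 7, East 5, West 40, Central 6, Coastal 34, Highland 5.
West has quota 41.689 (lower 41, upper 42) but receives 40 — outside the quota interval.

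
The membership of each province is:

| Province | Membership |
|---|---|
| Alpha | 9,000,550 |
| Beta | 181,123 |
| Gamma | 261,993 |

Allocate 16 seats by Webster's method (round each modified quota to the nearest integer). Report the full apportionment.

Alpha 16, Beta 0, Gamma 0

Standard divisor 9443666/16 ≈ 590229.125; standard quotas: Alpha 15.249, Beta 0.307, Gamma 0.444.
Rounding to the nearest integer gives 15, 0, 0 = 15 seats, so the divisor must be adjusted.
With modified divisor 563100: modified quotas Alpha 15.984, Beta 0.322, Gamma 0.465.
Rounding to the nearest integer: Alpha 16, Beta 0, Gamma 0 (total 16).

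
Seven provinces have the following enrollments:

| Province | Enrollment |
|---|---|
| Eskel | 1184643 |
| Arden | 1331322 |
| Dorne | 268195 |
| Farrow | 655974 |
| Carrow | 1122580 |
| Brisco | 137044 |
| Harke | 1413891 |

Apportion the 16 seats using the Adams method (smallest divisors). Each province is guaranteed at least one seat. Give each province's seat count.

Standard divisor 6113649/16 ≈ 382103.062; standard quotas: Eskel 3.100, Arden 3.484, Dorne 0.702, Farrow 1.717, Carrow 2.938, Brisco 0.359, Harke 3.700.
Rounding up gives 4, 4, 1, 2, 3, 1, 4 = 19 seats, so the divisor must be adjusted.
With modified divisor 516300: modified quotas Eskel 2.294, Arden 2.579, Dorne 0.519, Farrow 1.271, Carrow 2.174, Brisco 0.265, Harke 2.739.
Rounding up: Eskel 3, Arden 3, Dorne 1, Farrow 2, Carrow 3, Brisco 1, Harke 3 (total 16).

Eskel 3; Arden 3; Dorne 1; Farrow 2; Carrow 3; Brisco 1; Harke 3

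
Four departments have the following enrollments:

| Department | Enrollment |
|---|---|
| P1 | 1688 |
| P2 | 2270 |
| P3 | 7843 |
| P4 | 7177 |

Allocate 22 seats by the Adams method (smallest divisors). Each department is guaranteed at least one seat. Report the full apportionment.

Standard divisor 18978/22 ≈ 862.636; standard quotas: P1 1.957, P2 2.631, P3 9.092, P4 8.320.
Rounding up gives 2, 3, 10, 9 = 24 seats, so the divisor must be adjusted.
With modified divisor 900: modified quotas P1 1.876, P2 2.522, P3 8.714, P4 7.974.
Rounding up: P1 2, P2 3, P3 9, P4 8 (total 22).

P1 2, P2 3, P3 9, P4 8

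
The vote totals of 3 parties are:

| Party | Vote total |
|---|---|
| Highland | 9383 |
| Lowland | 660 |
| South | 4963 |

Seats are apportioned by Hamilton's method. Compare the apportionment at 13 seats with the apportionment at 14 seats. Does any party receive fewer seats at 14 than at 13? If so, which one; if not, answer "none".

At 13 seats: Highland 8, Lowland 1, South 4.
At 14 seats: Highland 9, Lowland 0, South 5.
Lowland drops from 1 to 0.

Lowland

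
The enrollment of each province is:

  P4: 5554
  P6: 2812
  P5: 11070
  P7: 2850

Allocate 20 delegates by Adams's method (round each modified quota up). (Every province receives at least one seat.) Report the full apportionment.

P4=5, P6=3, P5=9, P7=3

Standard divisor 22286/20 ≈ 1114.3; standard quotas: P4 4.984, P6 2.524, P5 9.934, P7 2.558.
Rounding up gives 5, 3, 10, 3 = 21 seats, so the divisor must be adjusted.
With modified divisor 1300: modified quotas P4 4.272, P6 2.163, P5 8.515, P7 2.192.
Rounding up: P4 5, P6 3, P5 9, P7 3 (total 20).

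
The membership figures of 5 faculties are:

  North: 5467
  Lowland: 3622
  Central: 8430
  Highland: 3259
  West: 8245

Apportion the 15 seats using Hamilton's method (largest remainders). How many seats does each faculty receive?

Total 29023; standard divisor 29023/15 ≈ 1934.867.
Standard quotas: North 2.8255, Lowland 1.8720, Central 4.3569, Highland 1.6844, West 4.2613.
Lower quotas: North 2, Lowland 1, Central 4, Highland 1, West 4 (sum 12, leaving 3 seats).
Remainders in descending order: Lowland 0.8720, North 0.8255, Highland 0.6844, Central 0.3569, West 0.2613.
The surplus seats go to Lowland, North, Highland.

North=3; Lowland=2; Central=4; Highland=2; West=4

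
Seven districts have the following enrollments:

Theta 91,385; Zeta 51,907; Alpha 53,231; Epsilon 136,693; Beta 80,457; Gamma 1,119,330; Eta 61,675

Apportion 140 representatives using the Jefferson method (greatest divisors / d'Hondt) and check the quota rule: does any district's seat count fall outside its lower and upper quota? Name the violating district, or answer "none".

Standard quotas: Theta 8.023, Zeta 4.557, Alpha 4.673, Epsilon 12.001, Beta 7.063, Gamma 98.268, Eta 5.415.
Jefferson allocation: Theta 8, Zeta 4, Alpha 4, Epsilon 12, Beta 7, Gamma 100, Eta 5.
Gamma has quota 98.268 (lower 98, upper 99) but receives 100 — outside the quota interval.

Gamma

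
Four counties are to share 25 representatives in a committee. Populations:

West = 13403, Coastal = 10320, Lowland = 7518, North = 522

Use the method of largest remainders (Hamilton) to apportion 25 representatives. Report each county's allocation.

The standard divisor is 31763/25 ≈ 1270.52.
Standard quotas: West 10.5492, Coastal 8.1227, Lowland 5.9173, North 0.4109.
Lower quotas: West 10, Coastal 8, Lowland 5, North 0 (sum 23, leaving 2 seats).
Remainders in descending order: Lowland 0.9173, West 0.5492, North 0.4109, Coastal 0.1227.
Largest remainders: Lowland, West receive the extra seats.

West 11, Coastal 8, Lowland 6, North 0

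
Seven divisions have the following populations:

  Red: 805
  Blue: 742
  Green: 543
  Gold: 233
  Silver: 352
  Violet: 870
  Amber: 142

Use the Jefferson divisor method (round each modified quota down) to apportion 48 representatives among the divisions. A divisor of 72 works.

With modified divisor 72: modified quotas Red 11.181, Blue 10.306, Green 7.542, Gold 3.236, Silver 4.889, Violet 12.083, Amber 1.972.
Rounding down: Red 11, Blue 10, Green 7, Gold 3, Silver 4, Violet 12, Amber 1 (total 48).

Red 11, Blue 10, Green 7, Gold 3, Silver 4, Violet 12, Amber 1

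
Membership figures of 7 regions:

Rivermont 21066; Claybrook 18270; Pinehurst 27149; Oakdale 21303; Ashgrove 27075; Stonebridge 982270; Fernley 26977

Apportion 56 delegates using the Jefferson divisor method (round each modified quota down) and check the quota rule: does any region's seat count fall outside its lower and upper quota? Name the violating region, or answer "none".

Standard quotas: Rivermont 1.049, Claybrook 0.910, Pinehurst 1.352, Oakdale 1.061, Ashgrove 1.349, Stonebridge 48.934, Fernley 1.344.
Jefferson allocation: Rivermont 1, Claybrook 0, Pinehurst 1, Oakdale 1, Ashgrove 1, Stonebridge 51, Fernley 1.
Stonebridge has quota 48.934 (lower 48, upper 49) but receives 51 — outside the quota interval.

Stonebridge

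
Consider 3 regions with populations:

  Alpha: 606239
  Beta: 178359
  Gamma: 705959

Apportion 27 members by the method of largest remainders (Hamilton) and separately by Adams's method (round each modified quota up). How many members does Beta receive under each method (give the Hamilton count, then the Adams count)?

3 and 4

Hamilton: Alpha 11, Beta 3, Gamma 13.
Adams: Alpha 11, Beta 4, Gamma 12.
Beta gets 3 under Hamilton and 4 under Adams.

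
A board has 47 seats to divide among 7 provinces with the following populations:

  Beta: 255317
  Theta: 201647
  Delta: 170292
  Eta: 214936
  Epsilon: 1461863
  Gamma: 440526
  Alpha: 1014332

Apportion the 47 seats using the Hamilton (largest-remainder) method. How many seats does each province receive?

The standard divisor is 3758913/47 ≈ 79976.872.
Standard quotas: Beta 3.1924, Theta 2.5213, Delta 2.1293, Eta 2.6875, Epsilon 18.2786, Gamma 5.5082, Alpha 12.6828.
Lower quotas: Beta 3, Theta 2, Delta 2, Eta 2, Epsilon 18, Gamma 5, Alpha 12 (sum 44, leaving 3 seats).
Remainders in descending order: Eta 0.6875, Alpha 0.6828, Theta 0.5213, Gamma 0.5082, Epsilon 0.2786, Beta 0.1924, Delta 0.1293.
Largest remainders: Eta, Alpha, Theta receive the extra seats.

Beta=3, Theta=3, Delta=2, Eta=3, Epsilon=18, Gamma=5, Alpha=13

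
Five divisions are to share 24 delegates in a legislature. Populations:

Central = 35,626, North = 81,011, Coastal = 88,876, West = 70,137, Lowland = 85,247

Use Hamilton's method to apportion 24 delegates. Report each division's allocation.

Central=2, North=5, Coastal=6, West=5, Lowland=6

Standard divisor: 360897 ÷ 24 ≈ 15037.375.
Standard quotas: Central 2.3692, North 5.3873, Coastal 5.9103, West 4.6642, Lowland 5.6690.
Lower quotas: Central 2, North 5, Coastal 5, West 4, Lowland 5 (sum 21, leaving 3 seats).
Remainders in descending order: Coastal 0.9103, Lowland 0.6690, West 0.6642, North 0.3873, Central 0.3692.
The surplus seats go to Coastal, Lowland, West.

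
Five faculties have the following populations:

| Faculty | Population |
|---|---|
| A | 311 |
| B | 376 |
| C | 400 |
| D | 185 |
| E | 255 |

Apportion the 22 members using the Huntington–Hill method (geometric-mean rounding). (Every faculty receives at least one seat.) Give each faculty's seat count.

A=4, B=5, C=6, D=3, E=4

With divisor 71: modified quotas A 4.380, B 5.296, C 5.634, D 2.606, E 3.592.
Geometric-mean thresholds: A √(4·5)=4.472, B √(5·6)=5.477, C √(5·6)=5.477, D √(2·3)=2.449, E √(3·4)=3.464.
Each quota rounded against its threshold gives A 4, B 5, C 6, D 3, E 4 (total 22).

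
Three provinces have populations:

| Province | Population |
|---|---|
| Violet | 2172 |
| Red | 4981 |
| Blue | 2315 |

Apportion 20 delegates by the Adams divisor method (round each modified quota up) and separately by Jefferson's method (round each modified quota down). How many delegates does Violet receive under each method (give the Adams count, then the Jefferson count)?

Adams: Violet 5, Red 10, Blue 5.
Jefferson: Violet 4, Red 11, Blue 5.
Violet gets 5 under Adams and 4 under Jefferson.

5 and 4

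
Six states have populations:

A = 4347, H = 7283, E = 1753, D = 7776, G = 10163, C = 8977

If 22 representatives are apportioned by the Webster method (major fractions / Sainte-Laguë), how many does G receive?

6

Standard divisor 40299/22 ≈ 1831.773; standard quotas: A 2.373, H 3.976, E 0.957, D 4.245, G 5.548, C 4.901.
Rounding to the nearest integer gives A 2, H 4, E 1, D 4, G 6, C 5 — total 22, matching the house size, so no adjustment is needed.
G receives 6.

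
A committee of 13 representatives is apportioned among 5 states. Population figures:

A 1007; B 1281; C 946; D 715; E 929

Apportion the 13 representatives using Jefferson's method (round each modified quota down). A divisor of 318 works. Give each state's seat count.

A=3; B=4; C=2; D=2; E=2

With modified divisor 318: modified quotas A 3.167, B 4.028, C 2.975, D 2.248, E 2.921.
Rounding down: A 3, B 4, C 2, D 2, E 2 (total 13).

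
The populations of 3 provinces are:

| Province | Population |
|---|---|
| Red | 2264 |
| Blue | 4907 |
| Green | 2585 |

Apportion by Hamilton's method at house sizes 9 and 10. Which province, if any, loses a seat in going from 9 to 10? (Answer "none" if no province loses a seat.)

At 9 seats: Red 2, Blue 5, Green 2.
At 10 seats: Red 2, Blue 5, Green 3.
No province's allocation decreased.

none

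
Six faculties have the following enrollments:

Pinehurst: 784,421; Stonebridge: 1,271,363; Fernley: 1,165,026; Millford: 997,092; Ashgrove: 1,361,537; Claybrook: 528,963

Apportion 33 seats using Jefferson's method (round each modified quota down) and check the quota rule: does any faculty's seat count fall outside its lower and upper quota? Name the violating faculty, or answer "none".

Standard quotas: Pinehurst 4.238, Stonebridge 6.868, Fernley 6.294, Millford 5.387, Ashgrove 7.356, Claybrook 2.858.
Jefferson allocation: Pinehurst 4, Stonebridge 7, Fernley 6, Millford 5, Ashgrove 8, Claybrook 3.
Every allocation lies between the lower and upper quota.

none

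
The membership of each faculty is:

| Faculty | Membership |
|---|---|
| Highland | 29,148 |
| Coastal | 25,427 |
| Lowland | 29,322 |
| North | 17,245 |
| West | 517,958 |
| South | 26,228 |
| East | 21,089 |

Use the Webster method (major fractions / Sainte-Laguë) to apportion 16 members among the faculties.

Highland 1, Coastal 1, Lowland 1, North 0, West 12, South 1, East 0

Standard divisor 666417/16 ≈ 41651.062; standard quotas: Highland 0.700, Coastal 0.610, Lowland 0.704, North 0.414, West 12.436, South 0.630, East 0.506.
Rounding to the nearest integer gives 1, 1, 1, 0, 12, 1, 1 = 17 seats, so the divisor must be adjusted.
With modified divisor 44181.3: modified quotas Highland 0.660, Coastal 0.576, Lowland 0.664, North 0.390, West 11.723, South 0.594, East 0.477.
Rounding to the nearest integer: Highland 1, Coastal 1, Lowland 1, North 0, West 12, South 1, East 0 (total 16).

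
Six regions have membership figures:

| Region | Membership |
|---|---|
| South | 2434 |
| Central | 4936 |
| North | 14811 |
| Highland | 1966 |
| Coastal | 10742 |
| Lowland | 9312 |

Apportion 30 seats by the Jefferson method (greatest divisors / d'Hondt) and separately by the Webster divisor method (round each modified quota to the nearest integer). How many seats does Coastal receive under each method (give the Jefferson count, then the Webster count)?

Jefferson: South 1, Central 3, North 11, Highland 1, Coastal 8, Lowland 6.
Webster: South 2, Central 3, North 10, Highland 1, Coastal 7, Lowland 7.
Coastal gets 8 under Jefferson and 7 under Webster.

8 and 7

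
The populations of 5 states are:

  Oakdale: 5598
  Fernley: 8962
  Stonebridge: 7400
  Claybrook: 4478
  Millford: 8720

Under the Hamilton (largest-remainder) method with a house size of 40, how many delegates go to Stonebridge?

9

Standard divisor: 35158 ÷ 40 ≈ 878.95.
Standard quotas: Oakdale 6.3690, Fernley 10.1963, Stonebridge 8.4191, Claybrook 5.0947, Millford 9.9209.
Lower quotas: Oakdale 6, Fernley 10, Stonebridge 8, Claybrook 5, Millford 9 (sum 38, leaving 2 seats).
Remainders in descending order: Millford 0.9209, Stonebridge 0.4191, Oakdale 0.3690, Fernley 0.1963, Claybrook 0.0947.
The surplus seats go to Millford, Stonebridge.
Stonebridge receives 9.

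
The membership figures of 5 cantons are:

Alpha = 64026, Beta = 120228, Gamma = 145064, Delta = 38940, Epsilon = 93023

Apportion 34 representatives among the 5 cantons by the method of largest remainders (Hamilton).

Standard divisor: 461281 ÷ 34 ≈ 13567.088.
Standard quotas: Alpha 4.7192, Beta 8.8617, Gamma 10.6923, Delta 2.8702, Epsilon 6.8565.
Lower quotas: Alpha 4, Beta 8, Gamma 10, Delta 2, Epsilon 6 (sum 30, leaving 4 seats).
Remainders in descending order: Delta 0.8702, Beta 0.8617, Epsilon 0.8565, Alpha 0.7192, Gamma 0.6923.
Largest remainders: Delta, Beta, Epsilon, Alpha receive the extra seats.

Alpha 5, Beta 9, Gamma 10, Delta 3, Epsilon 7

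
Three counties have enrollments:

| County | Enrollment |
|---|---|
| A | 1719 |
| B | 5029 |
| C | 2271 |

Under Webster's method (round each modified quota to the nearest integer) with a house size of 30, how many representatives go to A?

Standard divisor 9019/30 ≈ 300.633; standard quotas: A 5.718, B 16.728, C 7.554.
Rounding to the nearest integer gives 6, 17, 8 = 31 seats, so the divisor must be adjusted.
With modified divisor 304: modified quotas A 5.655, B 16.543, C 7.470.
Rounding to the nearest integer: A 6, B 17, C 7 (total 30).
A receives 6.

6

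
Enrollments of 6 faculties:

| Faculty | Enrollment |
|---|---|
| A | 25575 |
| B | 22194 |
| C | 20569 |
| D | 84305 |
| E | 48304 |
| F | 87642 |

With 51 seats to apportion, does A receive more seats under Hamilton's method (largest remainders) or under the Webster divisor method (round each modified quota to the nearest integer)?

Webster

Hamilton: A 4, B 4, C 4, D 15, E 9, F 15.
Webster: A 5, B 4, C 4, D 15, E 8, F 15.
A gets 4 under Hamilton and 5 under Webster.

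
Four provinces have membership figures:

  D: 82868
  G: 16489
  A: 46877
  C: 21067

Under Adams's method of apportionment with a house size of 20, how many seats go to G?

2

Standard divisor 167301/20 ≈ 8365.05; standard quotas: D 9.906, G 1.971, A 5.604, C 2.518.
Rounding up gives 10, 2, 6, 3 = 21 seats, so the divisor must be adjusted.
With modified divisor 9300: modified quotas D 8.911, G 1.773, A 5.041, C 2.265.
Rounding up: D 9, G 2, A 6, C 3 (total 20).
G receives 2.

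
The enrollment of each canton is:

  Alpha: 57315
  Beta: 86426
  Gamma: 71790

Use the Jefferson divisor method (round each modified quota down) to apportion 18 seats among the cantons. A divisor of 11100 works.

Alpha=5, Beta=7, Gamma=6

With modified divisor 11100: modified quotas Alpha 5.164, Beta 7.786, Gamma 6.468.
Rounding down: Alpha 5, Beta 7, Gamma 6 (total 18).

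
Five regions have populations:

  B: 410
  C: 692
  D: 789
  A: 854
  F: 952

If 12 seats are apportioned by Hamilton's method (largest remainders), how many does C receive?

The standard divisor is 3697/12 ≈ 308.083.
Standard quotas: B 1.331, C 2.246, D 2.561, A 2.772, F 3.090.
Lower quotas: B 1, C 2, D 2, A 2, F 3 (sum 10, leaving 2 seats).
Remainders in descending order: A 0.772, D 0.561, B 0.331, C 0.246, F 0.090.
Largest remainders: A, D receive the extra seats.
C receives 2.

2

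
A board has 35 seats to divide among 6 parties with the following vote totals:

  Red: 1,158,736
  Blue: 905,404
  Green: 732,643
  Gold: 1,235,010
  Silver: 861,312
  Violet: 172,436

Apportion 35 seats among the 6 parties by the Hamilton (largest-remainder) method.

Red=8, Blue=6, Green=5, Gold=9, Silver=6, Violet=1

Standard divisor: 5065541 ÷ 35 ≈ 144729.743.
Standard quotas: Red 8.0062, Blue 6.2558, Green 5.0621, Gold 8.5332, Silver 5.9512, Violet 1.1914.
Lower quotas: Red 8, Blue 6, Green 5, Gold 8, Silver 5, Violet 1 (sum 33, leaving 2 seats).
Remainders in descending order: Silver 0.9512, Gold 0.5332, Blue 0.2558, Violet 0.1914, Green 0.0621, Red 0.0062.
The surplus seats go to Silver, Gold.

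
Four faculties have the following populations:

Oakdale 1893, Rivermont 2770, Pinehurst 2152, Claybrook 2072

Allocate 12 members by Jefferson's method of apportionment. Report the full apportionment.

Oakdale 2, Rivermont 4, Pinehurst 3, Claybrook 3

Standard divisor 8887/12 ≈ 740.583; standard quotas: Oakdale 2.556, Rivermont 3.740, Pinehurst 2.906, Claybrook 2.798.
Rounding down gives 2, 3, 2, 2 = 9 seats, so the divisor must be adjusted.
With modified divisor 660: modified quotas Oakdale 2.868, Rivermont 4.197, Pinehurst 3.261, Claybrook 3.139.
Rounding down: Oakdale 2, Rivermont 4, Pinehurst 3, Claybrook 3 (total 12).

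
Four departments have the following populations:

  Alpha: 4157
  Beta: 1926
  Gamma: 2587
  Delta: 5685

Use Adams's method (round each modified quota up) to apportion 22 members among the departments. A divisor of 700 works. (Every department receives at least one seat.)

With modified divisor 700: modified quotas Alpha 5.939, Beta 2.751, Gamma 3.696, Delta 8.121.
Rounding up: Alpha 6, Beta 3, Gamma 4, Delta 9 (total 22).

Alpha 6, Beta 3, Gamma 4, Delta 9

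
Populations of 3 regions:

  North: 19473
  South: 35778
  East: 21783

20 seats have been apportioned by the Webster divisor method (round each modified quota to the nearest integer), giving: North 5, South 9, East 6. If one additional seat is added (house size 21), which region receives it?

Priority for the next seat is population ÷ (current seats + 0.5).
Priorities: North 3540.545, South 3766.105, East 3351.231.
Highest priority: South.

South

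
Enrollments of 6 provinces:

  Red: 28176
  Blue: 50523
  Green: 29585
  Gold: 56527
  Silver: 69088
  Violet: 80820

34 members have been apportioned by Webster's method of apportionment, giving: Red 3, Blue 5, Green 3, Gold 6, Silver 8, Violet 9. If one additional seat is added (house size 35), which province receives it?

Priority for the next seat is population ÷ (current seats + 0.5).
Priorities: Red 8050.286, Blue 9186.000, Green 8452.857, Gold 8696.462, Silver 8128.000, Violet 8507.368.
Highest priority: Blue.

Blue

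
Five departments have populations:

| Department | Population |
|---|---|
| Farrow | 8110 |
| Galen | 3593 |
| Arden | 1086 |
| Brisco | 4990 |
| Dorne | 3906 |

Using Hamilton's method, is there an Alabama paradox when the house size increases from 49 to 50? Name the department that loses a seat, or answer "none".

At 49 seats: Farrow 18, Galen 8, Arden 3, Brisco 11, Dorne 9.
At 50 seats: Farrow 19, Galen 8, Arden 2, Brisco 12, Dorne 9.
Arden drops from 3 to 2.

Arden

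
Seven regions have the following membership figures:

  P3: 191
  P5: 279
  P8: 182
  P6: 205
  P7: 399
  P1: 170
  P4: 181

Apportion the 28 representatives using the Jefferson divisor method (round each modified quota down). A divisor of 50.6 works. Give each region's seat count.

P3 3, P5 5, P8 3, P6 4, P7 7, P1 3, P4 3

With modified divisor 50.6: modified quotas P3 3.775, P5 5.514, P8 3.597, P6 4.051, P7 7.885, P1 3.360, P4 3.577.
Rounding down: P3 3, P5 5, P8 3, P6 4, P7 7, P1 3, P4 3 (total 28).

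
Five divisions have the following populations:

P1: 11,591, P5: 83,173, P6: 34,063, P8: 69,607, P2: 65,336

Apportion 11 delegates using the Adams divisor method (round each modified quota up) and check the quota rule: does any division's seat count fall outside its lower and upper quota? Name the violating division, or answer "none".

none

Standard quotas: P1 0.483, P5 3.469, P6 1.421, P8 2.903, P2 2.725.
Adams allocation: P1 1, P5 3, P6 2, P8 3, P2 2.
Every allocation lies between the lower and upper quota.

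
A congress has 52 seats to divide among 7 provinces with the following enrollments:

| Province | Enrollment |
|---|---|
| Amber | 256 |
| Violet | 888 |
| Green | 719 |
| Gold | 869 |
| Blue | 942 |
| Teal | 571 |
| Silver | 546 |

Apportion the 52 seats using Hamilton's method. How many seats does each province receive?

Standard divisor: 4791 ÷ 52 ≈ 92.135.
Standard quotas: Amber 2.779, Violet 9.638, Green 7.804, Gold 9.432, Blue 10.224, Teal 6.197, Silver 5.926.
Lower quotas: Amber 2, Violet 9, Green 7, Gold 9, Blue 10, Teal 6, Silver 5 (sum 48, leaving 4 seats).
Remainders in descending order: Silver 0.926, Green 0.804, Amber 0.779, Violet 0.638, Gold 0.432, Blue 0.224, Teal 0.197.
The surplus seats go to Silver, Green, Amber, Violet.

Amber=3; Violet=10; Green=8; Gold=9; Blue=10; Teal=6; Silver=6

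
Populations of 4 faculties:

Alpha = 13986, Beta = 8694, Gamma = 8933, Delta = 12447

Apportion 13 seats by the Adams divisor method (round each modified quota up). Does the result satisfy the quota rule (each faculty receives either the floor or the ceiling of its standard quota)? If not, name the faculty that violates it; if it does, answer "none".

none

Standard quotas: Alpha 4.127, Beta 2.565, Gamma 2.636, Delta 3.673.
Adams allocation: Alpha 4, Beta 3, Gamma 3, Delta 3.
Every allocation lies between the lower and upper quota.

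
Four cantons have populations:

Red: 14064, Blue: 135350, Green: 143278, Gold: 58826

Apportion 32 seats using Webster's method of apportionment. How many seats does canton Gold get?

Standard divisor 351518/32 ≈ 10984.938; standard quotas: Red 1.280, Blue 12.321, Green 13.043, Gold 5.355.
Rounding to the nearest integer gives 1, 12, 13, 5 = 31 seats, so the divisor must be adjusted.
With modified divisor 10800: modified quotas Red 1.302, Blue 12.532, Green 13.266, Gold 5.447.
Rounding to the nearest integer: Red 1, Blue 13, Green 13, Gold 5 (total 32).
Gold receives 5.

5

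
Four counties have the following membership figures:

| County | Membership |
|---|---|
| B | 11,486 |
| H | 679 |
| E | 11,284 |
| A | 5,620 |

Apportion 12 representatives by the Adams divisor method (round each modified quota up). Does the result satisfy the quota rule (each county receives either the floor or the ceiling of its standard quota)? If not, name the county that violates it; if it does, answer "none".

none

Standard quotas: B 4.742, H 0.280, E 4.658, A 2.320.
Adams allocation: B 5, H 1, E 4, A 2.
Every allocation lies between the lower and upper quota.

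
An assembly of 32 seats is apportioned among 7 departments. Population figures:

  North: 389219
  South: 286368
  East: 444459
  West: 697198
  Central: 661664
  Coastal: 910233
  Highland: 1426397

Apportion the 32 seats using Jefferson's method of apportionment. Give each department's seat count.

North 2; South 2; East 3; West 5; Central 4; Coastal 6; Highland 10

Standard divisor 4815538/32 ≈ 150485.562; standard quotas: North 2.586, South 1.903, East 2.953, West 4.633, Central 4.397, Coastal 6.049, Highland 9.479.
Rounding down gives 2, 1, 2, 4, 4, 6, 9 = 28 seats, so the divisor must be adjusted.
With modified divisor 135900: modified quotas North 2.864, South 2.107, East 3.270, West 5.130, Central 4.869, Coastal 6.698, Highland 10.496.
Rounding down: North 2, South 2, East 3, West 5, Central 4, Coastal 6, Highland 10 (total 32).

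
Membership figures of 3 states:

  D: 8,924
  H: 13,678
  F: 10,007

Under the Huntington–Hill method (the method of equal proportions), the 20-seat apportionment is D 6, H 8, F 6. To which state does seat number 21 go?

H

Priority for the next seat is population ÷ (√(s·(s+1))).
Priorities: D 1377.003, H 1611.968, F 1544.114.
Highest priority: H.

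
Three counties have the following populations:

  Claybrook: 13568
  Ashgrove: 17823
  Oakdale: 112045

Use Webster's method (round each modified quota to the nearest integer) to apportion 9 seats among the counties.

Standard divisor 143436/9 ≈ 15937.333; standard quotas: Claybrook 0.851, Ashgrove 1.118, Oakdale 7.030.
Rounding to the nearest integer gives Claybrook 1, Ashgrove 1, Oakdale 7 — total 9, matching the house size, so no adjustment is needed.

Claybrook=1, Ashgrove=1, Oakdale=7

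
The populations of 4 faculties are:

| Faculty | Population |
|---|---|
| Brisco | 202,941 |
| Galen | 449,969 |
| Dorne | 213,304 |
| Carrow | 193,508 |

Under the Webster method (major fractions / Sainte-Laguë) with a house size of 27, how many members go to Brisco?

5

Standard divisor 1059722/27 ≈ 39248.963; standard quotas: Brisco 5.171, Galen 11.464, Dorne 5.435, Carrow 4.930.
Rounding to the nearest integer gives 5, 11, 5, 5 = 26 seats, so the divisor must be adjusted.
With modified divisor 39000: modified quotas Brisco 5.204, Galen 11.538, Dorne 5.469, Carrow 4.962.
Rounding to the nearest integer: Brisco 5, Galen 12, Dorne 5, Carrow 5 (total 27).
Brisco receives 5.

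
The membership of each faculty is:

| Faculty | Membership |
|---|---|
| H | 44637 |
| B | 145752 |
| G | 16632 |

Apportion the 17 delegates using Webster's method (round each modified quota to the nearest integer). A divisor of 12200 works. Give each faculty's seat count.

With modified divisor 12200: modified quotas H 3.659, B 11.947, G 1.363.
Rounding to the nearest integer: H 4, B 12, G 1 (total 17).

H=4, B=12, G=1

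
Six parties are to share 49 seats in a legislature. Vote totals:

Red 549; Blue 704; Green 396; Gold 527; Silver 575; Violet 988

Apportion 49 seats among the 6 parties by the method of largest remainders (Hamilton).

Standard divisor: 3739 ÷ 49 ≈ 76.306.
Standard quotas: Red 7.195, Blue 9.226, Green 5.190, Gold 6.906, Silver 7.535, Violet 12.948.
Lower quotas: Red 7, Blue 9, Green 5, Gold 6, Silver 7, Violet 12 (sum 46, leaving 3 seats).
Remainders in descending order: Violet 0.948, Gold 0.906, Silver 0.535, Blue 0.226, Red 0.195, Green 0.190.
Largest remainders: Violet, Gold, Silver receive the extra seats.

Red: 7; Blue: 9; Green: 5; Gold: 7; Silver: 8; Violet: 13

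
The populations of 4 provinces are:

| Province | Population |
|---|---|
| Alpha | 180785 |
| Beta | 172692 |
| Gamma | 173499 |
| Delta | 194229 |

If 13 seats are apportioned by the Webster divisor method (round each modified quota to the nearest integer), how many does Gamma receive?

Standard divisor 721205/13 ≈ 55477.308; standard quotas: Alpha 3.259, Beta 3.113, Gamma 3.127, Delta 3.501.
Rounding to the nearest integer gives Alpha 3, Beta 3, Gamma 3, Delta 4 — total 13, matching the house size, so no adjustment is needed.
Gamma receives 3.

3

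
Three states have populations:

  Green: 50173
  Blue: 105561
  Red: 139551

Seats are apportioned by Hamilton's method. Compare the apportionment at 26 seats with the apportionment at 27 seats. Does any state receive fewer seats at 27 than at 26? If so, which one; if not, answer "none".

At 26 seats: Green 5, Blue 9, Red 12.
At 27 seats: Green 4, Blue 10, Red 13.
Green drops from 5 to 4.

Green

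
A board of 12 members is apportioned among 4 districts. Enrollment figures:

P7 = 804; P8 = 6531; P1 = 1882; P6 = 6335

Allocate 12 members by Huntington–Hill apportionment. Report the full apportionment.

With divisor 1374: modified quotas P7 0.585, P8 4.753, P1 1.370, P6 4.611.
Geometric-mean thresholds: P7 (min 1), P8 √(4·5)=4.472, P1 √(1·2)=1.414, P6 √(4·5)=4.472.
Each quota rounded against its threshold gives P7 1, P8 5, P1 1, P6 5 (total 12).

P7: 1, P8: 5, P1: 1, P6: 5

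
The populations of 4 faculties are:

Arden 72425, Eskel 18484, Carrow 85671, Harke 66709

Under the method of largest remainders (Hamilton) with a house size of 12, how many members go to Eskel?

Total 243289; standard divisor 243289/12 ≈ 20274.083.
Standard quotas: Arden 3.5723, Eskel 0.9117, Carrow 4.2256, Harke 3.2904.
Lower quotas: Arden 3, Eskel 0, Carrow 4, Harke 3 (sum 10, leaving 2 seats).
Remainders in descending order: Eskel 0.9117, Arden 0.5723, Harke 0.2904, Carrow 0.2256.
Largest remainders: Eskel, Arden receive the extra seats.
Eskel receives 1.

1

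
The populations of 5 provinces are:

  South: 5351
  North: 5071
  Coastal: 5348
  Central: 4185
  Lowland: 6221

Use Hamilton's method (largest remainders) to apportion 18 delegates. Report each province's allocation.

South: 4, North: 3, Coastal: 4, Central: 3, Lowland: 4

The standard divisor is 26176/18 ≈ 1454.222.
Standard quotas: South 3.6796, North 3.4871, Coastal 3.6776, Central 2.8778, Lowland 4.2779.
Lower quotas: South 3, North 3, Coastal 3, Central 2, Lowland 4 (sum 15, leaving 3 seats).
Remainders in descending order: Central 0.8778, South 0.6796, Coastal 0.6776, North 0.4871, Lowland 0.2779.
The surplus seats go to Central, South, Coastal.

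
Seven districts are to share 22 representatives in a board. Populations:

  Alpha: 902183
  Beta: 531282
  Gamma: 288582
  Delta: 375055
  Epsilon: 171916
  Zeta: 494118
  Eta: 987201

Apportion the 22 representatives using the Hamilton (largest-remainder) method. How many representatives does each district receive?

Alpha 5, Beta 3, Gamma 2, Delta 2, Epsilon 1, Zeta 3, Eta 6

Total 3750337; standard divisor 3750337/22 ≈ 170469.864.
Standard quotas: Alpha 5.2923, Beta 3.1166, Gamma 1.6929, Delta 2.2001, Epsilon 1.0085, Zeta 2.8986, Eta 5.7911.
Lower quotas: Alpha 5, Beta 3, Gamma 1, Delta 2, Epsilon 1, Zeta 2, Eta 5 (sum 19, leaving 3 seats).
Remainders in descending order: Zeta 0.8986, Eta 0.7911, Gamma 0.6929, Alpha 0.2923, Delta 0.2001, Beta 0.1166, Epsilon 0.0085.
Largest remainders: Zeta, Eta, Gamma receive the extra seats.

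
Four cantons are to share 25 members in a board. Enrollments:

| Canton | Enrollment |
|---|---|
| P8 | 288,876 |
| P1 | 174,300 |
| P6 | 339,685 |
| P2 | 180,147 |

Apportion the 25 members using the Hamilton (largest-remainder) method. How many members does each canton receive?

P8 7; P1 4; P6 9; P2 5

Standard divisor: 983008 ÷ 25 ≈ 39320.32.
Standard quotas: P8 7.3467, P1 4.4328, P6 8.6389, P2 4.5815.
Lower quotas: P8 7, P1 4, P6 8, P2 4 (sum 23, leaving 2 seats).
Remainders in descending order: P6 0.6389, P2 0.5815, P1 0.4328, P8 0.3467.
Largest remainders: P6, P2 receive the extra seats.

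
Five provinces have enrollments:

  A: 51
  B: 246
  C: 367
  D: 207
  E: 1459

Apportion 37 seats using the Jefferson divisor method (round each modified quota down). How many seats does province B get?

4

Standard divisor 2330/37 ≈ 62.973; standard quotas: A 0.810, B 3.906, C 5.828, D 3.287, E 23.169.
Rounding down gives 0, 3, 5, 3, 23 = 34 seats, so the divisor must be adjusted.
With modified divisor 60: modified quotas A 0.850, B 4.100, C 6.117, D 3.450, E 24.317.
Rounding down: A 0, B 4, C 6, D 3, E 24 (total 37).
B receives 4.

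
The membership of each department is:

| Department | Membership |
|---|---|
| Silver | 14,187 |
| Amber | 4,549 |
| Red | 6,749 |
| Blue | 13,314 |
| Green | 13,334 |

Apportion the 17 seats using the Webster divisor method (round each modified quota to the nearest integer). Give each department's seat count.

Silver: 5, Amber: 2, Red: 2, Blue: 4, Green: 4

Standard divisor 52133/17 ≈ 3066.647; standard quotas: Silver 4.626, Amber 1.483, Red 2.201, Blue 4.342, Green 4.348.
Rounding to the nearest integer gives 5, 1, 2, 4, 4 = 16 seats, so the divisor must be adjusted.
With modified divisor 2983.98: modified quotas Silver 4.754, Amber 1.524, Red 2.262, Blue 4.462, Green 4.469.
Rounding to the nearest integer: Silver 5, Amber 2, Red 2, Blue 4, Green 4 (total 17).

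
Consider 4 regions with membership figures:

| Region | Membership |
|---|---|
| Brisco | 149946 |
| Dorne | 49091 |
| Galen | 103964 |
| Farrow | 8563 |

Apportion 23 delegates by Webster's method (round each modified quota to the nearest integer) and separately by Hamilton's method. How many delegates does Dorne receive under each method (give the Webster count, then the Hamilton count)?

4 and 3

Webster: Brisco 11, Dorne 4, Galen 7, Farrow 1.
Hamilton: Brisco 11, Dorne 3, Galen 8, Farrow 1.
Dorne gets 4 under Webster and 3 under Hamilton.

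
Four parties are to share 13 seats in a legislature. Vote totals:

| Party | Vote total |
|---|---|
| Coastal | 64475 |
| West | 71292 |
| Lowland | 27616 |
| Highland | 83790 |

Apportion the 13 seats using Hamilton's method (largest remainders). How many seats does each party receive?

Coastal=3, West=4, Lowland=2, Highland=4

Total 247173; standard divisor 247173/13 ≈ 19013.308.
Standard quotas: Coastal 3.3910, West 3.7496, Lowland 1.4525, Highland 4.4069.
Lower quotas: Coastal 3, West 3, Lowland 1, Highland 4 (sum 11, leaving 2 seats).
Remainders in descending order: West 0.7496, Lowland 0.4525, Highland 0.4069, Coastal 0.3910.
Largest remainders: West, Lowland receive the extra seats.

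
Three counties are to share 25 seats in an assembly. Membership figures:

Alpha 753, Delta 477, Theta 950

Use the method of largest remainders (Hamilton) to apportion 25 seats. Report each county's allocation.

Standard divisor: 2180 ÷ 25 ≈ 87.2.
Standard quotas: Alpha 8.635, Delta 5.470, Theta 10.894.
Lower quotas: Alpha 8, Delta 5, Theta 10 (sum 23, leaving 2 seats).
Remainders in descending order: Theta 0.894, Alpha 0.635, Delta 0.470.
Largest remainders: Theta, Alpha receive the extra seats.

Alpha=9, Delta=5, Theta=11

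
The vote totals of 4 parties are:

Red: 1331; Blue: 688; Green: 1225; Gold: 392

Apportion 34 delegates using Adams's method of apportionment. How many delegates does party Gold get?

Standard divisor 3636/34 ≈ 106.941; standard quotas: Red 12.446, Blue 6.433, Green 11.455, Gold 3.666.
Rounding up gives 13, 7, 12, 4 = 36 seats, so the divisor must be adjusted.
With modified divisor 113: modified quotas Red 11.779, Blue 6.088, Green 10.841, Gold 3.469.
Rounding up: Red 12, Blue 7, Green 11, Gold 4 (total 34).
Gold receives 4.

4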